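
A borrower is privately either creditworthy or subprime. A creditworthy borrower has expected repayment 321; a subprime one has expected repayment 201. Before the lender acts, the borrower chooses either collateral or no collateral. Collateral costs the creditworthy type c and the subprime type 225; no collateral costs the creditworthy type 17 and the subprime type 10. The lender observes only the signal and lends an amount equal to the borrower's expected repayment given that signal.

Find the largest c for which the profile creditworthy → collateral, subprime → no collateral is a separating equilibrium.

137

Under separation: collateral → creditworthy (pays 321); no collateral → subprime (pays 201).
Subprime: 201 − 10 = 191 ≥ 321 − 225 = 96. Holds regardless of c. ✓
Creditworthy: 321 − c ≥ 201 − 17, so c ≤ 321 − 184 = 137.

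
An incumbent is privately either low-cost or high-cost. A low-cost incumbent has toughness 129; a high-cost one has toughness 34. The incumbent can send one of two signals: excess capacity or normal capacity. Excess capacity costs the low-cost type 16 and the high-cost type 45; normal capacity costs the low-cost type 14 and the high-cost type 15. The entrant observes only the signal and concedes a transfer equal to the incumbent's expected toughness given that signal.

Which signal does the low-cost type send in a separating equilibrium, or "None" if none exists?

None

Try low-cost → excess capacity, high-cost → normal capacity:
  If types separate, excess capacity earns payment 129 and normal capacity earns 34.
  Low-cost: excess capacity gives 129 − 16 = 113; normal capacity gives 34 − 14 = 20. No deviation. ✓
  High-cost: normal capacity gives 34 − 15 = 19; excess capacity gives 129 − 45 = 84. Would deviate. ✗
Try low-cost → normal capacity, high-cost → excess capacity:
  If types separate, normal capacity earns payment 129 and excess capacity earns 34.
  Low-cost: normal capacity gives 129 − 14 = 115; excess capacity gives 34 − 16 = 18. No deviation. ✓
  High-cost: excess capacity gives 34 − 45 = -11; normal capacity gives 129 − 15 = 114. Would deviate. ✗
Neither assignment is incentive-compatible.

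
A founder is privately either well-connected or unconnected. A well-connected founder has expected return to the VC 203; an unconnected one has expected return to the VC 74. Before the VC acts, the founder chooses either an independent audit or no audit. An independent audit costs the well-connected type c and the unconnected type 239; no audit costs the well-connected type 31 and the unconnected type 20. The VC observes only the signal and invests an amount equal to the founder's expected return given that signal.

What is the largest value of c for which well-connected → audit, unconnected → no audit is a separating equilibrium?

Under separation: audit → well-connected (pays 203); no audit → unconnected (pays 74).
Unconnected: 74 − 20 = 54 ≥ 203 − 239 = -36. Holds regardless of c. ✓
Well-connected: 203 − c ≥ 74 − 31, so c ≤ 203 − 43 = 160.

160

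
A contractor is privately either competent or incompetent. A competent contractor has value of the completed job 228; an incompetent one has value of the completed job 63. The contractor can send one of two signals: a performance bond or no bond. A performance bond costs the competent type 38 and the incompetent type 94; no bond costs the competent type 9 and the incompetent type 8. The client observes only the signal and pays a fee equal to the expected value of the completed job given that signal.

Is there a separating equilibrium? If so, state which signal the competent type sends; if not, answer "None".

Try competent → bond, incompetent → no bond:
  If types separate, bond earns payment 228 and no bond earns 63.
  Competent: bond gives 228 − 38 = 190; no bond gives 63 − 9 = 54. No deviation. ✓
  Incompetent: no bond gives 63 − 8 = 55; bond gives 228 − 94 = 134. Would deviate. ✗
Try competent → no bond, incompetent → bond:
  If types separate, no bond earns payment 228 and bond earns 63.
  Competent: no bond gives 228 − 9 = 219; bond gives 63 − 38 = 25. No deviation. ✓
  Incompetent: bond gives 63 − 94 = -31; no bond gives 228 − 8 = 220. Would deviate. ✗
Neither assignment is incentive-compatible.

None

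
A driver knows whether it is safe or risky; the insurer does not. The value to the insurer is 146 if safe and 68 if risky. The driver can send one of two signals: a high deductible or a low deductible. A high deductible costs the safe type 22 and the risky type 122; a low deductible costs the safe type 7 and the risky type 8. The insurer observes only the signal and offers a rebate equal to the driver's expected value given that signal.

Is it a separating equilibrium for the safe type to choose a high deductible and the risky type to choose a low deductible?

Yes

If types separate, high deductible earns payment 146 and low deductible earns 68.
Safe: high deductible gives 146 − 22 = 124; low deductible gives 68 − 7 = 61. No deviation. ✓
Risky: low deductible gives 68 − 8 = 60; high deductible gives 146 − 122 = 24. No deviation. ✓
Neither type gains from mimicking the other.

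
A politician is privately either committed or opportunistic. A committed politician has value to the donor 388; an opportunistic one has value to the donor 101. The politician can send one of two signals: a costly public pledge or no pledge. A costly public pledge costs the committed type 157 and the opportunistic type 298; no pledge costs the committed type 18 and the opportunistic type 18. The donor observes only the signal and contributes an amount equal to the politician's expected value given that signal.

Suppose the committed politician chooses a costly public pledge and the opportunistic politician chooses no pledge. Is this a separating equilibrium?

No

If types separate, pledge earns payment 388 and no pledge earns 101.
Committed: pledge gives 388 − 157 = 231; no pledge gives 101 − 18 = 83. No deviation. ✓
Opportunistic: no pledge gives 101 − 18 = 83; pledge gives 388 − 298 = 90. Would deviate. ✗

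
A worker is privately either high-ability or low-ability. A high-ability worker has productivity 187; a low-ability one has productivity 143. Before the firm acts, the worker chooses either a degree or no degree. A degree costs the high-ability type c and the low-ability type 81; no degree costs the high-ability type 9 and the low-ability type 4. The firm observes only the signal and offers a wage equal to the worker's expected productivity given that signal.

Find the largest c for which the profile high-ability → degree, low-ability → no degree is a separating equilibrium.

53

Under separation: degree → high-ability (pays 187); no degree → low-ability (pays 143).
Low-ability: 143 − 4 = 139 ≥ 187 − 81 = 106. Holds regardless of c. ✓
High-ability: 187 − c ≥ 143 − 9, so c ≤ 187 − 134 = 53.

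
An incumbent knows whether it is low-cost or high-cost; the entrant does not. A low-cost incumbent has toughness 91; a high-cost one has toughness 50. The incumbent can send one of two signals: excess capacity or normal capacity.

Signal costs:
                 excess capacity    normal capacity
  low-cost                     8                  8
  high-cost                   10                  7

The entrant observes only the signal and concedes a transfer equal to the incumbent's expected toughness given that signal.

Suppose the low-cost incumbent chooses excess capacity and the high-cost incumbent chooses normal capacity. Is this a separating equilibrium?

No

If types separate, excess capacity earns payment 91 and normal capacity earns 50.
Low-cost: excess capacity gives 91 − 8 = 83; normal capacity gives 50 − 8 = 42. No deviation. ✓
High-cost: normal capacity gives 50 − 7 = 43; excess capacity gives 91 − 10 = 81. Would deviate. ✗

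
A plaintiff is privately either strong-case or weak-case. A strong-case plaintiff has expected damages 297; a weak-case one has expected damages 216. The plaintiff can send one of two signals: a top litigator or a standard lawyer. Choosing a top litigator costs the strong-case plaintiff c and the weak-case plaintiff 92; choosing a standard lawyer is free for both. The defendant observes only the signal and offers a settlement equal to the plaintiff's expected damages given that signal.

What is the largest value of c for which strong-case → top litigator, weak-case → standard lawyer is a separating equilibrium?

81

Under separation: top litigator → strong-case (pays 297); standard lawyer → weak-case (pays 216).
Weak-case: 216 − 0 = 216 ≥ 297 − 92 = 205. Holds regardless of c. ✓
Strong-case: 297 − c ≥ 216 − 0, so c ≤ 297 − 216 = 81.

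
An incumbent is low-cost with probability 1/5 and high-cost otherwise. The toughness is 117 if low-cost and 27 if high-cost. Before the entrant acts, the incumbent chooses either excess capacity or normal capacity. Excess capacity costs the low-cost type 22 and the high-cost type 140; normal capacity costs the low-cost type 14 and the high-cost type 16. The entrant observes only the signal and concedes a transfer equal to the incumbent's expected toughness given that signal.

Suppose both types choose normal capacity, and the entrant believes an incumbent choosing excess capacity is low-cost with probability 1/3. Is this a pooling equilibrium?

No

At the pooled signal (normal capacity) the entrant holds the prior 1/5 and pays 1/5·117 + 4/5·27 = 45. Off-path (excess capacity) belief 1/3 gives 1/3·117 + 2/3·27 = 57.
Low-cost: normal capacity gives 45 − 14 = 31; excess capacity gives 57 − 22 = 35. Deviates. ✗
High-cost: normal capacity gives 45 − 16 = 29; excess capacity gives 57 − 140 = -83. Stays. ✓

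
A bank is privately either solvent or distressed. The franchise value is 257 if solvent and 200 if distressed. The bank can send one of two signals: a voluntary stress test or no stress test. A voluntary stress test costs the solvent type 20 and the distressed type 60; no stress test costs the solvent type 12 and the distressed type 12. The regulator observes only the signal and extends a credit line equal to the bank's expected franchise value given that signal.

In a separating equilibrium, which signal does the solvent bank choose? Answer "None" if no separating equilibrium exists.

None

Try solvent → stress test, distressed → no stress test:
  If types separate, stress test earns payment 257 and no stress test earns 200.
  Solvent: stress test gives 257 − 20 = 237; no stress test gives 200 − 12 = 188. No deviation. ✓
  Distressed: no stress test gives 200 − 12 = 188; stress test gives 257 − 60 = 197. Would deviate. ✗
Try solvent → no stress test, distressed → stress test:
  If types separate, no stress test earns payment 257 and stress test earns 200.
  Solvent: no stress test gives 257 − 12 = 245; stress test gives 200 − 20 = 180. No deviation. ✓
  Distressed: stress test gives 200 − 60 = 140; no stress test gives 257 − 12 = 245. Would deviate. ✗
Neither assignment is incentive-compatible.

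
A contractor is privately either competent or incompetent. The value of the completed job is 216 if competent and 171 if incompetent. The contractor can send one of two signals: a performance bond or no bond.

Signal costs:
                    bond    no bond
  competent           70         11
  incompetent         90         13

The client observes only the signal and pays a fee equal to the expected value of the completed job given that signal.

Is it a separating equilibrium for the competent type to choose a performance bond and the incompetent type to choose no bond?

No

Under separation the client infers type exactly: bond → competent (pays 216), no bond → incompetent (pays 171).
Competent: bond gives 216 − 70 = 146; no bond gives 171 − 11 = 160. Would deviate. ✗
Incompetent: no bond gives 171 − 13 = 158; bond gives 216 − 90 = 126. No deviation. ✓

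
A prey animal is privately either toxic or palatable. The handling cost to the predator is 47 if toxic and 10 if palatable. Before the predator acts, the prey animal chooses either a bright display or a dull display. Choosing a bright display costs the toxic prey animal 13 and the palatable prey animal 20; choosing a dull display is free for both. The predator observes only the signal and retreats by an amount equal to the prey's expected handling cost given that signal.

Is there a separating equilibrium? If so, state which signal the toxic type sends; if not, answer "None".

None

Try toxic → bright display, palatable → dull display:
  Under separation the predator infers type exactly: bright display → toxic (pays 47), dull display → palatable (pays 10).
  Toxic: bright display gives 47 − 13 = 34; dull display gives 10 − 0 = 10. No deviation. ✓
  Palatable: dull display gives 10 − 0 = 10; bright display gives 47 − 20 = 27. Would deviate. ✗
Try toxic → dull display, palatable → bright display:
  Under separation the predator infers type exactly: dull display → toxic (pays 47), bright display → palatable (pays 10).
  Toxic: dull display gives 47 − 0 = 47; bright display gives 10 − 13 = -3. No deviation. ✓
  Palatable: bright display gives 10 − 20 = -10; dull display gives 47 − 0 = 47. Would deviate. ✗
Neither assignment is incentive-compatible.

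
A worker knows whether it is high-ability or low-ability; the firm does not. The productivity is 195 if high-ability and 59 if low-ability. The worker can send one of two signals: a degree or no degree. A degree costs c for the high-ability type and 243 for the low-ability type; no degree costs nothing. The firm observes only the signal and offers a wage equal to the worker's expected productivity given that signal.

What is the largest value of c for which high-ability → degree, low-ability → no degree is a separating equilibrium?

Under separation: degree → high-ability (pays 195); no degree → low-ability (pays 59).
Low-ability: 59 − 0 = 59 ≥ 195 − 243 = -48. Holds regardless of c. ✓
High-ability: 195 − c ≥ 59 − 0, so c ≤ 195 − 59 = 136.

136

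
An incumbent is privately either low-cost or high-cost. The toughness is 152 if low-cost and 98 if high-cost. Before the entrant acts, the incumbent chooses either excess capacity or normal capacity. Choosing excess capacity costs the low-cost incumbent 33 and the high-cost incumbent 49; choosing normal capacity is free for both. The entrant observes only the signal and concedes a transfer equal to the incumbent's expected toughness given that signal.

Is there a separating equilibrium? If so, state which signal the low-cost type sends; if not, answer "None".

None

Try low-cost → excess capacity, high-cost → normal capacity:
  Under separation the entrant infers type exactly: excess capacity → low-cost (pays 152), normal capacity → high-cost (pays 98).
  Low-cost: excess capacity gives 152 − 33 = 119; normal capacity gives 98 − 0 = 98. No deviation. ✓
  High-cost: normal capacity gives 98 − 0 = 98; excess capacity gives 152 − 49 = 103. Would deviate. ✗
Try low-cost → normal capacity, high-cost → excess capacity:
  Under separation the entrant infers type exactly: normal capacity → low-cost (pays 152), excess capacity → high-cost (pays 98).
  Low-cost: normal capacity gives 152 − 0 = 152; excess capacity gives 98 − 33 = 65. No deviation. ✓
  High-cost: excess capacity gives 98 − 49 = 49; normal capacity gives 152 − 0 = 152. Would deviate. ✗
Neither assignment is incentive-compatible.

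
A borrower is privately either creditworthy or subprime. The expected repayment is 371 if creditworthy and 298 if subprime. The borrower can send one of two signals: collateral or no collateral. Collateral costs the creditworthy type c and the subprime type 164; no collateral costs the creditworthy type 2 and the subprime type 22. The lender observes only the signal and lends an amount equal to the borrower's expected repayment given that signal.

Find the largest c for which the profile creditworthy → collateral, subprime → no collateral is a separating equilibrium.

75

Under separation: collateral → creditworthy (pays 371); no collateral → subprime (pays 298).
Subprime: 298 − 22 = 276 ≥ 371 − 164 = 207. Holds regardless of c. ✓
Creditworthy: 371 − c ≥ 298 − 2, so c ≤ 371 − 296 = 75.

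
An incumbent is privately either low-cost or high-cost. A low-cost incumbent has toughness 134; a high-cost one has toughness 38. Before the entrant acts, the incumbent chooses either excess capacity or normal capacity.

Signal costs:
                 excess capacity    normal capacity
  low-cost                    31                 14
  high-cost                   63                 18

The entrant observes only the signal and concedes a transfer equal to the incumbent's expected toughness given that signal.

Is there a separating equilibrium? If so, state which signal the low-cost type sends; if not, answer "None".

Try low-cost → excess capacity, high-cost → normal capacity:
  If types separate, excess capacity earns payment 134 and normal capacity earns 38.
  Low-cost: excess capacity gives 134 − 31 = 103; normal capacity gives 38 − 14 = 24. No deviation. ✓
  High-cost: normal capacity gives 38 − 18 = 20; excess capacity gives 134 − 63 = 71. Would deviate. ✗
Try low-cost → normal capacity, high-cost → excess capacity:
  If types separate, normal capacity earns payment 134 and excess capacity earns 38.
  Low-cost: normal capacity gives 134 − 14 = 120; excess capacity gives 38 − 31 = 7. No deviation. ✓
  High-cost: excess capacity gives 38 − 63 = -25; normal capacity gives 134 − 18 = 116. Would deviate. ✗
Neither assignment is incentive-compatible.

None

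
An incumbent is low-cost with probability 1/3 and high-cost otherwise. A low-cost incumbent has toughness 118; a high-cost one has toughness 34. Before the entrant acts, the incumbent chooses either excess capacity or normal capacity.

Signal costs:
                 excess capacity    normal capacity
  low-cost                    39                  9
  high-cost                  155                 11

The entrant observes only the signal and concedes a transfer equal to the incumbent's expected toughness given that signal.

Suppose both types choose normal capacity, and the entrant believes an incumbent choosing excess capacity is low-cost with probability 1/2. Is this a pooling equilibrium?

Yes

At the pooled signal (normal capacity) the entrant holds the prior 1/3 and pays 1/3·118 + 2/3·34 = 62. Off-path (excess capacity) belief 1/2 gives 1/2·118 + 1/2·34 = 76.
Low-cost: normal capacity gives 62 − 9 = 53; excess capacity gives 76 − 39 = 37. Stays. ✓
High-cost: normal capacity gives 62 − 11 = 51; excess capacity gives 76 − 155 = -79. Stays. ✓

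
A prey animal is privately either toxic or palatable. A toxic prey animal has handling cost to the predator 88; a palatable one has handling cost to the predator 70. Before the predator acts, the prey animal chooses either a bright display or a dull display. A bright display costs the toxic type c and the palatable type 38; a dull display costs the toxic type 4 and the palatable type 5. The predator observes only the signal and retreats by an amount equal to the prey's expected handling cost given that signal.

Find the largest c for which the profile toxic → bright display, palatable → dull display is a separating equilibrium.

22

Under separation: bright display → toxic (pays 88); dull display → palatable (pays 70).
Palatable: 70 − 5 = 65 ≥ 88 − 38 = 50. Holds regardless of c. ✓
Toxic: 88 − c ≥ 70 − 4, so c ≤ 88 − 66 = 22.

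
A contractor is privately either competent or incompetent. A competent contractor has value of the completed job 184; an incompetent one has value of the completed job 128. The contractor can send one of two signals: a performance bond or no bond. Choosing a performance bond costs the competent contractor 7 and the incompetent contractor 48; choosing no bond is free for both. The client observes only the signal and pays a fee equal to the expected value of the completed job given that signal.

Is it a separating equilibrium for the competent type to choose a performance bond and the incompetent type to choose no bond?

Under separation the client infers type exactly: bond → competent (pays 184), no bond → incompetent (pays 128).
Competent: bond gives 184 − 7 = 177; no bond gives 128 − 0 = 128. No deviation. ✓
Incompetent: no bond gives 128 − 0 = 128; bond gives 184 − 48 = 136. Would deviate. ✗

No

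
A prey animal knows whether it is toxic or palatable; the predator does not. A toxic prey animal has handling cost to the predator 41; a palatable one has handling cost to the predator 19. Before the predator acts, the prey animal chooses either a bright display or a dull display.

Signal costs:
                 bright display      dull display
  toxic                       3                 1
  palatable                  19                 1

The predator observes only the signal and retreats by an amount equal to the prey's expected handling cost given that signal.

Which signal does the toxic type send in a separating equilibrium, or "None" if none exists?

None

Try toxic → bright display, palatable → dull display:
  Under separation the predator infers type exactly: bright display → toxic (pays 41), dull display → palatable (pays 19).
  Toxic: bright display gives 41 − 3 = 38; dull display gives 19 − 1 = 18. No deviation. ✓
  Palatable: dull display gives 19 − 1 = 18; bright display gives 41 − 19 = 22. Would deviate. ✗
Try toxic → dull display, palatable → bright display:
  Under separation the predator infers type exactly: dull display → toxic (pays 41), bright display → palatable (pays 19).
  Toxic: dull display gives 41 − 1 = 40; bright display gives 19 − 3 = 16. No deviation. ✓
  Palatable: bright display gives 19 − 19 = 0; dull display gives 41 − 1 = 40. Would deviate. ✗
Neither assignment is incentive-compatible.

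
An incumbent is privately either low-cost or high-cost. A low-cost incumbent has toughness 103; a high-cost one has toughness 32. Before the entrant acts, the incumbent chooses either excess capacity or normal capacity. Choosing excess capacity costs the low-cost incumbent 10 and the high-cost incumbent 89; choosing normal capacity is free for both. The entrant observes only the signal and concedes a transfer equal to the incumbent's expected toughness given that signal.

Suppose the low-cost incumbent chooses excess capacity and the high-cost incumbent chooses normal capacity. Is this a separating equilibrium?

If types separate, excess capacity earns payment 103 and normal capacity earns 32.
Low-cost: excess capacity gives 103 − 10 = 93; normal capacity gives 32 − 0 = 32. No deviation. ✓
High-cost: normal capacity gives 32 − 0 = 32; excess capacity gives 103 − 89 = 14. No deviation. ✓
Both incentive constraints hold.

Yes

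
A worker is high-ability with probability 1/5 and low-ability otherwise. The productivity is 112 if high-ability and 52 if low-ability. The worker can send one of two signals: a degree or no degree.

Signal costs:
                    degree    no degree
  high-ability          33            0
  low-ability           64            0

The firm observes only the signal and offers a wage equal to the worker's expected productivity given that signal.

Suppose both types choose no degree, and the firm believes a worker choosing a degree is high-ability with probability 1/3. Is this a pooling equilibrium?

At the pooled signal (no degree) the firm holds the prior 1/5 and pays 1/5·112 + 4/5·52 = 64. Off-path (degree) belief 1/3 gives 1/3·112 + 2/3·52 = 72.
High-ability: no degree gives 64 − 0 = 64; degree gives 72 − 33 = 39. Stays. ✓
Low-ability: no degree gives 64 − 0 = 64; degree gives 72 − 64 = 8. Stays. ✓

Yes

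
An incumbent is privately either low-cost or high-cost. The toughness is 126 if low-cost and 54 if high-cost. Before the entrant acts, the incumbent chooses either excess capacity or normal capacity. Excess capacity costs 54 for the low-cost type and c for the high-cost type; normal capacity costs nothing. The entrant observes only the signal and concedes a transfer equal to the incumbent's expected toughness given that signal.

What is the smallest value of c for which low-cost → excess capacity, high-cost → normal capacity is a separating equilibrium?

Under separation: excess capacity → low-cost (pays 126); normal capacity → high-cost (pays 54).
Low-cost: 126 − 54 = 72 ≥ 54 − 0 = 54. Holds regardless of c. ✓
High-cost: 54 − 0 ≥ 126 − c, so c ≥ 126 − 54 = 72.

72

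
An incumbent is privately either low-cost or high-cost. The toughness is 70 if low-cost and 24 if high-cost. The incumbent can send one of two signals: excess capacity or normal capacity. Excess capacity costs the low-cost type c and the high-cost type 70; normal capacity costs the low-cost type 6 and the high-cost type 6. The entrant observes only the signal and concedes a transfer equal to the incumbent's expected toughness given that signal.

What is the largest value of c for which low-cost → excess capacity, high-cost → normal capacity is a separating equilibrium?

Under separation: excess capacity → low-cost (pays 70); normal capacity → high-cost (pays 24).
High-cost: 24 − 6 = 18 ≥ 70 − 70 = 0. Holds regardless of c. ✓
Low-cost: 70 − c ≥ 24 − 6, so c ≤ 70 − 18 = 52.

52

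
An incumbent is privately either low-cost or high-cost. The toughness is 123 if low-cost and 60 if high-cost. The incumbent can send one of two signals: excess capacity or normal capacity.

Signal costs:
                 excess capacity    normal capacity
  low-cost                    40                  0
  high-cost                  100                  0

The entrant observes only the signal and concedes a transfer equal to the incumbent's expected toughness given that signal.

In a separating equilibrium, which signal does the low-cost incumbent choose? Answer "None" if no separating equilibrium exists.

excess capacity

Try low-cost → excess capacity, high-cost → normal capacity:
  If types separate, excess capacity earns payment 123 and normal capacity earns 60.
  Low-cost: excess capacity gives 123 − 40 = 83; normal capacity gives 60 − 0 = 60. No deviation. ✓
  High-cost: normal capacity gives 60 − 0 = 60; excess capacity gives 123 − 100 = 23. No deviation. ✓
Both hold — the low-cost type sends excess capacity.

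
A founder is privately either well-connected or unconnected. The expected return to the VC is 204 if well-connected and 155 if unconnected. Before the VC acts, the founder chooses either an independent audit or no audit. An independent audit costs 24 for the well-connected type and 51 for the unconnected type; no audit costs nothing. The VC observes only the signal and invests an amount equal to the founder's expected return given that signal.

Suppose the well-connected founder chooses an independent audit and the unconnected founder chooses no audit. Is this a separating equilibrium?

Under separation the VC infers type exactly: audit → well-connected (pays 204), no audit → unconnected (pays 155).
Well-connected: audit gives 204 − 24 = 180; no audit gives 155 − 0 = 155. No deviation. ✓
Unconnected: no audit gives 155 − 0 = 155; audit gives 204 − 51 = 153. No deviation. ✓
Neither type gains from mimicking the other.

Yes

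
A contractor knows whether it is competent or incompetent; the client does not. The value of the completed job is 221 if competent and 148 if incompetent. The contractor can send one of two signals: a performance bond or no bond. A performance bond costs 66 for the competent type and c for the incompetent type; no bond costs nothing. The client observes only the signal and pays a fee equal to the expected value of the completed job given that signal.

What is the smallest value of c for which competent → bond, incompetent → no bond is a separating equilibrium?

Under separation: bond → competent (pays 221); no bond → incompetent (pays 148).
Competent: 221 − 66 = 155 ≥ 148 − 0 = 148. Holds regardless of c. ✓
Incompetent: 148 − 0 ≥ 221 − c, so c ≥ 221 − 148 = 73.

73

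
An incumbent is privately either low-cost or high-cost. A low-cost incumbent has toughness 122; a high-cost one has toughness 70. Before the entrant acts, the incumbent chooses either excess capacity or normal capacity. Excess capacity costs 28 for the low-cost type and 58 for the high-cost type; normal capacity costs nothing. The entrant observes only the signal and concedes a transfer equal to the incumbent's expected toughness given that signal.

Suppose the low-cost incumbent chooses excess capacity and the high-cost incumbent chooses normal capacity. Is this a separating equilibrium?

Yes

If types separate, excess capacity earns payment 122 and normal capacity earns 70.
Low-cost: excess capacity gives 122 − 28 = 94; normal capacity gives 70 − 0 = 70. No deviation. ✓
High-cost: normal capacity gives 70 − 0 = 70; excess capacity gives 122 − 58 = 64. No deviation. ✓
Neither type gains from mimicking the other.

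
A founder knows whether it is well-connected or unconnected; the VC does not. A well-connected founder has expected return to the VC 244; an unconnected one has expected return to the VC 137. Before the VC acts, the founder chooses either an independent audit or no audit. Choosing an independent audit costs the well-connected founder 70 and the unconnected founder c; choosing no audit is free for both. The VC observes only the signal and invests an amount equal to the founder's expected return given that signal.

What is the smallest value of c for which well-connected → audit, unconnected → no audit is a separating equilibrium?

Under separation: audit → well-connected (pays 244); no audit → unconnected (pays 137).
Well-connected: 244 − 70 = 174 ≥ 137 − 0 = 137. Holds regardless of c. ✓
Unconnected: 137 − 0 ≥ 244 − c, so c ≥ 244 − 137 = 107.

107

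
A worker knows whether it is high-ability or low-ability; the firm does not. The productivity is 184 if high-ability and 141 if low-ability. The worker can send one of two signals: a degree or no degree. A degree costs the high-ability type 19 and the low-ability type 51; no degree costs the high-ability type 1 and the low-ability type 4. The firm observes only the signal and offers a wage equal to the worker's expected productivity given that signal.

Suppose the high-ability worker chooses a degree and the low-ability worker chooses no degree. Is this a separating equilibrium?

Yes

If types separate, degree earns payment 184 and no degree earns 141.
High-ability: degree gives 184 − 19 = 165; no degree gives 141 − 1 = 140. No deviation. ✓
Low-ability: no degree gives 141 − 4 = 137; degree gives 184 − 51 = 133. No deviation. ✓
Both incentive constraints hold.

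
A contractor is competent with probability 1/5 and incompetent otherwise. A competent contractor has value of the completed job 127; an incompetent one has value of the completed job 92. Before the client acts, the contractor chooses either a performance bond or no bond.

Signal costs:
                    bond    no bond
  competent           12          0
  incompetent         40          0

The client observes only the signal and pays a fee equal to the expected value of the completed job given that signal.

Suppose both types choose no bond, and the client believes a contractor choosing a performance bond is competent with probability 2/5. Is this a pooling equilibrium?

Yes

At the pooled signal (no bond) the client holds the prior 1/5 and pays 1/5·127 + 4/5·92 = 99. Off-path (bond) belief 2/5 gives 2/5·127 + 3/5·92 = 106.
Competent: no bond gives 99 − 0 = 99; bond gives 106 − 12 = 94. Stays. ✓
Incompetent: no bond gives 99 − 0 = 99; bond gives 106 − 40 = 66. Stays. ✓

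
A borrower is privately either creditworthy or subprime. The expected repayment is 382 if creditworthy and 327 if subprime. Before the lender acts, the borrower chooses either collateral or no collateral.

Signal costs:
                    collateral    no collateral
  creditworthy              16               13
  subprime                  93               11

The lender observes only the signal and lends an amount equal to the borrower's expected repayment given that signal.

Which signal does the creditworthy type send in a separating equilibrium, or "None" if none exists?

Try creditworthy → collateral, subprime → no collateral:
  Under separation the lender infers type exactly: collateral → creditworthy (pays 382), no collateral → subprime (pays 327).
  Creditworthy: collateral gives 382 − 16 = 366; no collateral gives 327 − 13 = 314. No deviation. ✓
  Subprime: no collateral gives 327 − 11 = 316; collateral gives 382 − 93 = 289. No deviation. ✓
Both hold — the creditworthy type sends collateral.

collateral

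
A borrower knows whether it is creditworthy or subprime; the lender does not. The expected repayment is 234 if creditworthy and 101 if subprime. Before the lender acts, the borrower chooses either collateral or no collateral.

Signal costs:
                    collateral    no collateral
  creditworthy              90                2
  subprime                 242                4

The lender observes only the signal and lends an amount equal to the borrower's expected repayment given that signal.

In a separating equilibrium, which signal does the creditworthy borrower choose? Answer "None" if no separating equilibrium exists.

Try creditworthy → collateral, subprime → no collateral:
  If types separate, collateral earns payment 234 and no collateral earns 101.
  Creditworthy: collateral gives 234 − 90 = 144; no collateral gives 101 − 2 = 99. No deviation. ✓
  Subprime: no collateral gives 101 − 4 = 97; collateral gives 234 − 242 = -8. No deviation. ✓
Both hold — the creditworthy type sends collateral.

collateral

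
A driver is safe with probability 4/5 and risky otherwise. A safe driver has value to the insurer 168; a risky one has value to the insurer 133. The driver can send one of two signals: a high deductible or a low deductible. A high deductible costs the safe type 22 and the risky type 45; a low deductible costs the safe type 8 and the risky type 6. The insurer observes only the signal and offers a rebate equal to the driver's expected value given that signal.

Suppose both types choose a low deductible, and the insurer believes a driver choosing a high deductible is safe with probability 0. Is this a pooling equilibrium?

At the pooled signal (low deductible) the insurer holds the prior 4/5 and pays 4/5·168 + 1/5·133 = 161. Off-path (high deductible) belief 0 gives 0·168 + 1·133 = 133.
Safe: low deductible gives 161 − 8 = 153; high deductible gives 133 − 22 = 111. Stays. ✓
Risky: low deductible gives 161 − 6 = 155; high deductible gives 133 − 45 = 88. Stays. ✓

Yes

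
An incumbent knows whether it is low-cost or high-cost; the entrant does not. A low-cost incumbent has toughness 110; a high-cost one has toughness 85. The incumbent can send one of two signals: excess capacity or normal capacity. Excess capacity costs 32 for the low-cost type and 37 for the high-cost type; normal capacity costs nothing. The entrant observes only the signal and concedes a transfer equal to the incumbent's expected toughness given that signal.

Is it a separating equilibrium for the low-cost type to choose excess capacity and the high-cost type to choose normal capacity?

If types separate, excess capacity earns payment 110 and normal capacity earns 85.
Low-cost: excess capacity gives 110 − 32 = 78; normal capacity gives 85 − 0 = 85. Would deviate. ✗
High-cost: normal capacity gives 85 − 0 = 85; excess capacity gives 110 − 37 = 73. No deviation. ✓

No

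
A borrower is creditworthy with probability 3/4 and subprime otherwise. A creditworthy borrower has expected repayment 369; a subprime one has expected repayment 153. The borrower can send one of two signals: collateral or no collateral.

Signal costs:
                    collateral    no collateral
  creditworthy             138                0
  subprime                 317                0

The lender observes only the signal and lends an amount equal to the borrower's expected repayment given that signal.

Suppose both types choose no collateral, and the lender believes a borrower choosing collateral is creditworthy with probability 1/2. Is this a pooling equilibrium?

Yes

On the equilibrium path (no collateral) the lender holds the prior 3/4 and pays 3/4·369 + 1/4·153 = 315. Off-path (collateral) belief 1/2 gives 1/2·369 + 1/2·153 = 261.
Creditworthy: no collateral gives 315 − 0 = 315; collateral gives 261 − 138 = 123. Stays. ✓
Subprime: no collateral gives 315 − 0 = 315; collateral gives 261 − 317 = -56. Stays. ✓
Beliefs are Bayes-consistent on-path and both types best-respond.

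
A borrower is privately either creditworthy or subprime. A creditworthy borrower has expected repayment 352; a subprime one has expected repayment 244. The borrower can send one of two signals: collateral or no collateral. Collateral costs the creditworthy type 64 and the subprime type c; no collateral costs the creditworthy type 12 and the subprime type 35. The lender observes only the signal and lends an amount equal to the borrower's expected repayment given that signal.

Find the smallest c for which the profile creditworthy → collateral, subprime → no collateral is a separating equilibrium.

Under separation: collateral → creditworthy (pays 352); no collateral → subprime (pays 244).
Creditworthy: 352 − 64 = 288 ≥ 244 − 12 = 232. Holds regardless of c. ✓
Subprime: 244 − 35 ≥ 352 − c, so c ≥ 352 − 209 = 143.

143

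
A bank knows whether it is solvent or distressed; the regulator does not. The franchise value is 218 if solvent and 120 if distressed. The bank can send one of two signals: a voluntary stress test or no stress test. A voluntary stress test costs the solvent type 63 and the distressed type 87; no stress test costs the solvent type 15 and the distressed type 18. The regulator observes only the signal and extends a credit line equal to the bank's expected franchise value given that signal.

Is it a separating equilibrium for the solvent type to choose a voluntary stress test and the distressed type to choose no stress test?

No

If types separate, stress test earns payment 218 and no stress test earns 120.
Solvent: stress test gives 218 − 63 = 155; no stress test gives 120 − 15 = 105. No deviation. ✓
Distressed: no stress test gives 120 − 18 = 102; stress test gives 218 − 87 = 131. Would deviate. ✗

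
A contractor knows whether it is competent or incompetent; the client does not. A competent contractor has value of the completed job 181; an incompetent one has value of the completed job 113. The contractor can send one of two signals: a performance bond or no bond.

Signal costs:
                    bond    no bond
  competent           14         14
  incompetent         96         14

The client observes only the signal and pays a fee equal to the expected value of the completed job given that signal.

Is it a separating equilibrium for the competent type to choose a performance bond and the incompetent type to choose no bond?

If types separate, bond earns payment 181 and no bond earns 113.
Competent: bond gives 181 − 14 = 167; no bond gives 113 − 14 = 99. No deviation. ✓
Incompetent: no bond gives 113 − 14 = 99; bond gives 181 − 96 = 85. No deviation. ✓
Neither type gains from mimicking the other.

Yes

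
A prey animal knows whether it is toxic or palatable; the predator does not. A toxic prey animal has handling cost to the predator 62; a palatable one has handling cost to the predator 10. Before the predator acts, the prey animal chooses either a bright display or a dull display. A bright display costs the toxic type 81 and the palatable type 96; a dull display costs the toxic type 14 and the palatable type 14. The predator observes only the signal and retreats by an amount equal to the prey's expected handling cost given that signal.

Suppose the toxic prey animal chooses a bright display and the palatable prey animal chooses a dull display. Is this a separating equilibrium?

Under separation the predator infers type exactly: bright display → toxic (pays 62), dull display → palatable (pays 10).
Toxic: bright display gives 62 − 81 = -19; dull display gives 10 − 14 = -4. Would deviate. ✗
Palatable: dull display gives 10 − 14 = -4; bright display gives 62 − 96 = -34. No deviation. ✓

No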